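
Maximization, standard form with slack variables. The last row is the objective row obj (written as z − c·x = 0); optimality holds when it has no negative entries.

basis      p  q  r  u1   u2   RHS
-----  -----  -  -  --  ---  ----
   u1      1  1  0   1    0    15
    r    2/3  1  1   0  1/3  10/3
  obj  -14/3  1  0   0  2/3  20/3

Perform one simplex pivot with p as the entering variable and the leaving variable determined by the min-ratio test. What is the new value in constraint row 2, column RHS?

5

Ratio test on column p — row 1: 15/1 = 15; row 2: (10/3)/(2/3) = 5. Minimum is 5 at row 2 (r leaves); pivot element 2/3.
Divide row 2 by 2/3; eliminate column p from the other rows.
In the new row 2, the RHS entry is the old entry divided by the pivot: (10/3)/(2/3) = 5.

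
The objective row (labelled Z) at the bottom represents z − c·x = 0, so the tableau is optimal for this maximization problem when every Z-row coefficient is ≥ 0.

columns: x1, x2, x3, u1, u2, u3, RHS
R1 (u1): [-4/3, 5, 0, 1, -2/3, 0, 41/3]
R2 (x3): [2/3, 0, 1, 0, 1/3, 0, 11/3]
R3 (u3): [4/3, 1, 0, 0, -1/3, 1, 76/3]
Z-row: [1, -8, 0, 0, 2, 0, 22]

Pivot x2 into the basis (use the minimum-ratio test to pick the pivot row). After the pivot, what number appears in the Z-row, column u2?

Ratio test on column x2 — row 1: (41/3)/5 = 41/15; row 2: entry 0 ≤ 0; row 3: (76/3)/1 = 76/3. Minimum is 41/15 at row 1 (u1 leaves); pivot element 5.
Divide row 1 by 5; eliminate column x2 from the other rows.
Z-row update in column u2: 2 − (-8)·(-2/15) = 14/15.

14/15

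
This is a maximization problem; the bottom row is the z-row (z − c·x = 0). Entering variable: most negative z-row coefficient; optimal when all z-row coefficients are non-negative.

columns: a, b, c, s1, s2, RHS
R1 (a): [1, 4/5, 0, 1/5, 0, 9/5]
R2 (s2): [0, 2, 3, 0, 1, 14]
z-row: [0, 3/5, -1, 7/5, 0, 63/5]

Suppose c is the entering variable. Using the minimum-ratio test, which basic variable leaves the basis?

s2

Column c entries and ratios — a: 0 ≤ 0, skip; s2: 14/3 = 14/3.
Smallest ratio is 14/3 in the row of s2, so s2 leaves.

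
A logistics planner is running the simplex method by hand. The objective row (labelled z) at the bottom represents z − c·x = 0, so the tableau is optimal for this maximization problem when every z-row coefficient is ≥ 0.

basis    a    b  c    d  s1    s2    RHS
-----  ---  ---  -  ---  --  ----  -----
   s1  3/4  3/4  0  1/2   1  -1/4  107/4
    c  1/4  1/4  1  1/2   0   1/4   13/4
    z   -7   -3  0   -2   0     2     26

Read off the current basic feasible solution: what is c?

13/4

c is basic (row 2); its value is the RHS of that row, 13/4.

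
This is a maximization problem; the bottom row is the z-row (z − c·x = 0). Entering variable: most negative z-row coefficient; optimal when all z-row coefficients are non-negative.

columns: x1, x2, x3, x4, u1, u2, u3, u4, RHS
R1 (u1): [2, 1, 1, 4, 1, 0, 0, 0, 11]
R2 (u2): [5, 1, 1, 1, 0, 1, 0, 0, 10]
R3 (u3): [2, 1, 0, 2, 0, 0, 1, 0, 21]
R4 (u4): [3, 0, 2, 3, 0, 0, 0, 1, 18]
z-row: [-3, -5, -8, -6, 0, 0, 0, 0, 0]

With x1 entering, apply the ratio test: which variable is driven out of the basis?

Column x1 entries and ratios — u1: 11/2 = 11/2; u2: 10/5 = 2; u3: 21/2 = 21/2; u4: 18/3 = 6.
Smallest ratio is 2 in the row of u2, so u2 leaves.

u2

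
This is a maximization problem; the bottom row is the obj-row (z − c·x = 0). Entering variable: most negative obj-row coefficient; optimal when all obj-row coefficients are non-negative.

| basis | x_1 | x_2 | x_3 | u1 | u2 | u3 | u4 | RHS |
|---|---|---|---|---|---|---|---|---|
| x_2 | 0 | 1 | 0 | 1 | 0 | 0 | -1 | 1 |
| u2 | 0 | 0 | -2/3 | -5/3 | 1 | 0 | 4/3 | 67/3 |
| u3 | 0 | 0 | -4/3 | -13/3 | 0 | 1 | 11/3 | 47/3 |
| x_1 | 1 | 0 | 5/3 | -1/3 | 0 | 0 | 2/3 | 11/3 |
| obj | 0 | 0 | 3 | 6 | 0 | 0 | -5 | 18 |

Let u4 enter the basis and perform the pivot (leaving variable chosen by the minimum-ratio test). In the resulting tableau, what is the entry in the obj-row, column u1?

Ratio test on column u4 — row 1: entry -1 ≤ 0; row 2: (67/3)/(4/3) = 67/4; row 3: (47/3)/(11/3) = 47/11; row 4: (11/3)/(2/3) = 11/2. Minimum is 47/11 at row 3 (u3 leaves); pivot element 11/3.
Divide row 3 by 11/3; eliminate column u4 from the other rows.
obj-row update in column u1: 6 − (-5)·(-13/11) = 1/11.

1/11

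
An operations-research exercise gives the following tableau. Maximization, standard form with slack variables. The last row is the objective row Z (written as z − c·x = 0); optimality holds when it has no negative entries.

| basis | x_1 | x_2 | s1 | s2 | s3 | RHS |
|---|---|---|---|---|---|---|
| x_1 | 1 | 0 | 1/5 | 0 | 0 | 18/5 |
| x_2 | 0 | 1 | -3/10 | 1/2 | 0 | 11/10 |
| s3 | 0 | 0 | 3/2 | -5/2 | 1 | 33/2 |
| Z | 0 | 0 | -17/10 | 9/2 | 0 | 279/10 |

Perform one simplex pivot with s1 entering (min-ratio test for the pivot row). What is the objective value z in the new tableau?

Ratio test on column s1 — row 1: (18/5)/(1/5) = 18; row 2: entry -3/10 ≤ 0; row 3: (33/2)/(3/2) = 11. Minimum is 11 at row 3 (s3 leaves); pivot element 3/2.
Pivot on row 3; the Z-row RHS becomes 279/10 − (-17/10)·11 = 233/5.

233/5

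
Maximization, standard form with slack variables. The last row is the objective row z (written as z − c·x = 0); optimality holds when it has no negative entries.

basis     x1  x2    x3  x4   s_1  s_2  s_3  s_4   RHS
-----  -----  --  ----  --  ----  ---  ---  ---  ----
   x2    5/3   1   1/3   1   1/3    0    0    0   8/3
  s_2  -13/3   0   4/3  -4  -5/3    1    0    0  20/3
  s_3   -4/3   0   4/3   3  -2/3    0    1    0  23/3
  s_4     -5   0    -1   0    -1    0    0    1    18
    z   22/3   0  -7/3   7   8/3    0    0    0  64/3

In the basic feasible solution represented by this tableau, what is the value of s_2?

s_2 is basic (row 2); its value is the RHS of that row, 20/3.

20/3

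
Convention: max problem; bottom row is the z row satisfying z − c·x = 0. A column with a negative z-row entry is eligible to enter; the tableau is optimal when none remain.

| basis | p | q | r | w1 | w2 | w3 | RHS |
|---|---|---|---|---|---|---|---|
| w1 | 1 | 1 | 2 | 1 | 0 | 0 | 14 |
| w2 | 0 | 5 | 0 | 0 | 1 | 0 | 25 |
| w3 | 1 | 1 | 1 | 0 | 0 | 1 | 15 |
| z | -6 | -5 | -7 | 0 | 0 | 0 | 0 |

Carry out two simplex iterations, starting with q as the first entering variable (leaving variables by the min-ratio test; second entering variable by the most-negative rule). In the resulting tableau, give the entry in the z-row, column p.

Ratio test on column q — row 1: 14/1 = 14; row 2: 25/5 = 5; row 3: 15/1 = 15. Minimum is 5 at row 2 (w2 leaves); pivot element 5.
Divide row 2 by 5; eliminate column q from the other rows.
Second iteration: most negative z-row entry is -7 in column r, so r enters.
Ratio test on column r — row 1: 9/2 = 9/2; row 2: entry 0 ≤ 0; row 3: 10/1 = 10. Minimum is 9/2 at row 1 (w1 leaves); pivot element 2.
Divide row 1 by 2; eliminate column r from the other rows.
After both pivots, the entry at the z-row, column p is -5/2.

-5/2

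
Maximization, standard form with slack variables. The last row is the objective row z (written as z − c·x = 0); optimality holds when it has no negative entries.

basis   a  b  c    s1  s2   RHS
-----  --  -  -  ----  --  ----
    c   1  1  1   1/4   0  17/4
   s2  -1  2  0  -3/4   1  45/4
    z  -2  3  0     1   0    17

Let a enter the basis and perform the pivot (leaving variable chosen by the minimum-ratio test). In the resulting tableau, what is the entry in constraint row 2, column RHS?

31/2

Ratio test on column a — row 1: (17/4)/1 = 17/4; row 2: entry -1 ≤ 0. Minimum is 17/4 at row 1 (c leaves); pivot element 1.
Divide row 1 by 1; eliminate column a from the other rows.
Row 2 update in column RHS: 45/4 − (-1)·(17/4) = 31/2.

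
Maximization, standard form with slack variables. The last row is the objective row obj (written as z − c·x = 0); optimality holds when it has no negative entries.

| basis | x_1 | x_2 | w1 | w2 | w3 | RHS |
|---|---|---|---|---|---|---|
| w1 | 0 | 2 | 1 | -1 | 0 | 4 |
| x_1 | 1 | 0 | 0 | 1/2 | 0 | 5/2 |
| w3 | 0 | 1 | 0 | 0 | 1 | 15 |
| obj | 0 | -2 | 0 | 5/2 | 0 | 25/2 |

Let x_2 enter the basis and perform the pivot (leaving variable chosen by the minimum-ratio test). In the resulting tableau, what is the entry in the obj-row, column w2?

3/2

Ratio test on column x_2 — row 1: 4/2 = 2; row 2: entry 0 ≤ 0; row 3: 15/1 = 15. Minimum is 2 at row 1 (w1 leaves); pivot element 2.
Divide row 1 by 2; eliminate column x_2 from the other rows.
obj-row update in column w2: 5/2 − (-2)·(-1/2) = 3/2.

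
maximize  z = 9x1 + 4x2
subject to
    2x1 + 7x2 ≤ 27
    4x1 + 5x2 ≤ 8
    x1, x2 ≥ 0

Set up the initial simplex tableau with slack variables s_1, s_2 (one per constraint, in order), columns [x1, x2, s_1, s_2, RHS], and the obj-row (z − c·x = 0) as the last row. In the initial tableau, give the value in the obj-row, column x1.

The obj-row carries the negated objective coefficients: the x1 entry is -9.

-9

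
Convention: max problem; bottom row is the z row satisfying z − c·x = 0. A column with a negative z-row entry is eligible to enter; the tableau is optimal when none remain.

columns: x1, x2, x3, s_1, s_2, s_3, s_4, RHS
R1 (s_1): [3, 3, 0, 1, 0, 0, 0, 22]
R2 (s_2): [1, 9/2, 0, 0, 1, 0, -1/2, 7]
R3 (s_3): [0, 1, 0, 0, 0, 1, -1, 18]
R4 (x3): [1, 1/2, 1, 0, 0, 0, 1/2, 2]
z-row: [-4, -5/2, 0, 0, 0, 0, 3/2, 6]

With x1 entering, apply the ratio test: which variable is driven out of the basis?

x3

Column x1 entries and ratios — s_1: 22/3 = 22/3; s_2: 7/1 = 7; s_3: 0 ≤ 0, skip; x3: 2/1 = 2.
Smallest ratio is 2 in the row of x3, so x3 leaves.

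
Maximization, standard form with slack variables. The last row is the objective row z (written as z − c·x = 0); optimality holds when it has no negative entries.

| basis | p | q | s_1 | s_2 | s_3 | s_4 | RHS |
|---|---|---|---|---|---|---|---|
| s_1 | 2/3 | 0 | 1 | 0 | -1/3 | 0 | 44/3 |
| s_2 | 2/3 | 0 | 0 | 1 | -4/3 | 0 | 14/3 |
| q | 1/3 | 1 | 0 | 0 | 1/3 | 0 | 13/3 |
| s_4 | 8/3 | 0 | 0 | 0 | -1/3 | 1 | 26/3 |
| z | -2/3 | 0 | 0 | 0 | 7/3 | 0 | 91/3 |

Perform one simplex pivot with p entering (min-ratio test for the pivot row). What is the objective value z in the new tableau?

65/2

Ratio test on column p — row 1: (44/3)/(2/3) = 22; row 2: (14/3)/(2/3) = 7; row 3: (13/3)/(1/3) = 13; row 4: (26/3)/(8/3) = 13/4. Minimum is 13/4 at row 4 (s_4 leaves); pivot element 8/3.
Pivot on row 4; the z-row RHS becomes 91/3 − (-2/3)·(13/4) = 65/2.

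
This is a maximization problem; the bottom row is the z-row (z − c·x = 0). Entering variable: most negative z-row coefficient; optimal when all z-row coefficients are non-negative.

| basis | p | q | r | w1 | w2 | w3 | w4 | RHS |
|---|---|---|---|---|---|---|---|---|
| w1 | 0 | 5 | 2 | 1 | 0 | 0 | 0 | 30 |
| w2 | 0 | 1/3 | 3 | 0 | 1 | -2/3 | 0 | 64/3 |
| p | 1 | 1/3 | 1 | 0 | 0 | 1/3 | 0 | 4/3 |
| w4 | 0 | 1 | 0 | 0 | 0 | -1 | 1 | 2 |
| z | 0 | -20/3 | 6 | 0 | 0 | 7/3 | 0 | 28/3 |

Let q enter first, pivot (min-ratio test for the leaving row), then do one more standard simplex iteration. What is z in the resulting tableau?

Ratio test on column q — row 1: 30/5 = 6; row 2: (64/3)/(1/3) = 64; row 3: (4/3)/(1/3) = 4; row 4: 2/1 = 2. Minimum is 2 at row 4 (w4 leaves); pivot element 1.
Pivot on row 4; the z-row RHS becomes 28/3 − (-20/3)·2 = 68/3.
Next entering variable (most negative z-row entry -13/3): w3.
Ratio test on column w3 — row 1: 20/5 = 4; row 2: entry -1/3 ≤ 0; row 3: (2/3)/(2/3) = 1; row 4: entry -1 ≤ 0. Minimum is 1 at row 3 (p leaves); pivot element 2/3.
After the second pivot the z-row RHS is 68/3 − (-13/3)·1 = 27.

27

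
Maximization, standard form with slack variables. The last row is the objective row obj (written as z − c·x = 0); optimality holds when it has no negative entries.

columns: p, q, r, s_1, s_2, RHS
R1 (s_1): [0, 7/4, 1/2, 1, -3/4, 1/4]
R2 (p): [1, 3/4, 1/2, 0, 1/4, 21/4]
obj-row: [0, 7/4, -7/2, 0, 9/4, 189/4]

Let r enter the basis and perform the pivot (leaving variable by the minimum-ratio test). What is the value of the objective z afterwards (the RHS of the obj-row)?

49

Ratio test on column r — row 1: (1/4)/(1/2) = 1/2; row 2: (21/4)/(1/2) = 21/2. Minimum is 1/2 at row 1 (s_1 leaves); pivot element 1/2.
Pivot on row 1; the obj-row RHS becomes 189/4 − (-7/2)·(1/2) = 49.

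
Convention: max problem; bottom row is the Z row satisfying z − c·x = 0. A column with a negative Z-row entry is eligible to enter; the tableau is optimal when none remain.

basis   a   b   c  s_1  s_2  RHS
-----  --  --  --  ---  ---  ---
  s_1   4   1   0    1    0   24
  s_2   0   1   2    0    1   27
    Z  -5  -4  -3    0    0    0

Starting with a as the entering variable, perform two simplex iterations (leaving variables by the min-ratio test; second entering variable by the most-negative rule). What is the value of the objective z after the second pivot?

141/2

Ratio test on column a — row 1: 24/4 = 6; row 2: entry 0 ≤ 0. Minimum is 6 at row 1 (s_1 leaves); pivot element 4.
Pivot on row 1; the Z-row RHS becomes 0 − (-5)·6 = 30.
Next entering variable (most negative Z-row entry -3): c.
Ratio test on column c — row 1: entry 0 ≤ 0; row 2: 27/2 = 27/2. Minimum is 27/2 at row 2 (s_2 leaves); pivot element 2.
After the second pivot the Z-row RHS is 30 − (-3)·(27/2) = 141/2.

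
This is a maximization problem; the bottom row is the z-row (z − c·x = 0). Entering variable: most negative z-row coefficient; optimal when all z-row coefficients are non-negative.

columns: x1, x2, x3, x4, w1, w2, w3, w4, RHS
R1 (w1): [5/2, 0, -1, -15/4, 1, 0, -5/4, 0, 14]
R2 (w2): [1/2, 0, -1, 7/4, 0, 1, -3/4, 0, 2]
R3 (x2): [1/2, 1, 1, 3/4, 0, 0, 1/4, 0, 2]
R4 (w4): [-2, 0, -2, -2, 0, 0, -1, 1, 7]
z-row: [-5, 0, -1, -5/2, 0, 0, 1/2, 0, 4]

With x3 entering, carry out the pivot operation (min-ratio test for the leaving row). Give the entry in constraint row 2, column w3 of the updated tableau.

Ratio test on column x3 — row 1: entry -1 ≤ 0; row 2: entry -1 ≤ 0; row 3: 2/1 = 2; row 4: entry -2 ≤ 0. Minimum is 2 at row 3 (x2 leaves); pivot element 1.
Divide row 3 by 1; eliminate column x3 from the other rows.
Row 2 update in column w3: -3/4 − (-1)·(1/4) = -1/2.

-1/2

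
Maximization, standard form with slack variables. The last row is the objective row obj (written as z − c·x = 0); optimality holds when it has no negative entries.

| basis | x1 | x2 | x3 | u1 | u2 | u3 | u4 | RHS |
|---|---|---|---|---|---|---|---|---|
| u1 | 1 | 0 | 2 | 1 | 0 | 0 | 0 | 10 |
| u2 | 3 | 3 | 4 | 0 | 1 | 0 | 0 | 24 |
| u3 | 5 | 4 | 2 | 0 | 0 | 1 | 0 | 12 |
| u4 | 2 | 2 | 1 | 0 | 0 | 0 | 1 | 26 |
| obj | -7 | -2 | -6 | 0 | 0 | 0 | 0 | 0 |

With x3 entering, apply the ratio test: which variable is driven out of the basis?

u1

Column x3 entries and ratios — u1: 10/2 = 5; u2: 24/4 = 6; u3: 12/2 = 6; u4: 26/1 = 26.
Smallest ratio is 5 in the row of u1, so u1 leaves.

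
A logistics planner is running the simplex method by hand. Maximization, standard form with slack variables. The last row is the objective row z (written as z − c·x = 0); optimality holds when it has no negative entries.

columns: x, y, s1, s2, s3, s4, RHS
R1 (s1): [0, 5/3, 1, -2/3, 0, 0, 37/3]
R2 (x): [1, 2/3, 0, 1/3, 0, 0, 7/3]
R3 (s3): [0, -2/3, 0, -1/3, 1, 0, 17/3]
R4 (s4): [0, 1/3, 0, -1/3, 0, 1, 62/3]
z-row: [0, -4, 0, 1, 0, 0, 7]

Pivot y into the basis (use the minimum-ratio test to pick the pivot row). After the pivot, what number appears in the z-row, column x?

Ratio test on column y — row 1: (37/3)/(5/3) = 37/5; row 2: (7/3)/(2/3) = 7/2; row 3: entry -2/3 ≤ 0; row 4: (62/3)/(1/3) = 62. Minimum is 7/2 at row 2 (x leaves); pivot element 2/3.
Divide row 2 by 2/3; eliminate column y from the other rows.
z-row update in column x: 0 − (-4)·(3/2) = 6.

6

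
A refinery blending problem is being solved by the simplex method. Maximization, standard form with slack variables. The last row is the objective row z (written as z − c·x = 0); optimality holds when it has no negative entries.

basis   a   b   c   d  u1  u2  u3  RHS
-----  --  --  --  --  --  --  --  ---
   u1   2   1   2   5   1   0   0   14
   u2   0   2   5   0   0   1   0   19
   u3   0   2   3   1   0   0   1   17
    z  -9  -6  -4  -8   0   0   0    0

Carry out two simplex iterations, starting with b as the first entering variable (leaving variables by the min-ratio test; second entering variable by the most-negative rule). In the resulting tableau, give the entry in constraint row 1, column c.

1/4

Ratio test on column b — row 1: 14/1 = 14; row 2: 19/2 = 19/2; row 3: 17/2 = 17/2. Minimum is 17/2 at row 3 (u3 leaves); pivot element 2.
Divide row 3 by 2; eliminate column b from the other rows.
Second iteration: most negative z-row entry is -9 in column a, so a enters.
Ratio test on column a — row 1: (11/2)/2 = 11/4; row 2: entry 0 ≤ 0; row 3: entry 0 ≤ 0. Minimum is 11/4 at row 1 (u1 leaves); pivot element 2.
Divide row 1 by 2; eliminate column a from the other rows.
After both pivots, the entry at constraint row 1, column c is 1/4.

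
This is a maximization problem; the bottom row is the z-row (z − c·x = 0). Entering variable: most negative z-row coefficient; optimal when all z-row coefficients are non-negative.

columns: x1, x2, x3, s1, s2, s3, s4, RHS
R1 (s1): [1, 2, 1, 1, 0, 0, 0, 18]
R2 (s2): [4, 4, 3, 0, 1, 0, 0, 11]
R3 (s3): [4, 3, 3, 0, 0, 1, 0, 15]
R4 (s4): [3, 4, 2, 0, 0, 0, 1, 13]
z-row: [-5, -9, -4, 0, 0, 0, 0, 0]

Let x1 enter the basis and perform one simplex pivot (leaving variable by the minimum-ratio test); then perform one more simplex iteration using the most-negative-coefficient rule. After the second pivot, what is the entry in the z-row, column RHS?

Ratio test on column x1 — row 1: 18/1 = 18; row 2: 11/4 = 11/4; row 3: 15/4 = 15/4; row 4: 13/3 = 13/3. Minimum is 11/4 at row 2 (s2 leaves); pivot element 4.
Divide row 2 by 4; eliminate column x1 from the other rows.
Second iteration: most negative z-row entry is -4 in column x2, so x2 enters.
Ratio test on column x2 — row 1: (61/4)/1 = 61/4; row 2: (11/4)/1 = 11/4; row 3: entry -1 ≤ 0; row 4: (19/4)/1 = 19/4. Minimum is 11/4 at row 2 (x1 leaves); pivot element 1.
Divide row 2 by 1; eliminate column x2 from the other rows.
After both pivots, the entry at the z-row, column RHS is 99/4.

99/4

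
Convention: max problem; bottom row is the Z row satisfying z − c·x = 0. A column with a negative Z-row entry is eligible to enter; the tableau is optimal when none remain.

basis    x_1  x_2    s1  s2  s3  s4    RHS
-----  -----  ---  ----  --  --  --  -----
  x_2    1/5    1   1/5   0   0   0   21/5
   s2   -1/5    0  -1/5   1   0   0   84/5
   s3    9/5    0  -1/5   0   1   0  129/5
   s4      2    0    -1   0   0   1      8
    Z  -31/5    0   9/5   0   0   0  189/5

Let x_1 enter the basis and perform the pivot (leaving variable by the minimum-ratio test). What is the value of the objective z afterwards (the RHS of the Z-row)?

313/5

Ratio test on column x_1 — row 1: (21/5)/(1/5) = 21; row 2: entry -1/5 ≤ 0; row 3: (129/5)/(9/5) = 43/3; row 4: 8/2 = 4. Minimum is 4 at row 4 (s4 leaves); pivot element 2.
Pivot on row 4; the Z-row RHS becomes 189/5 − (-31/5)·4 = 313/5.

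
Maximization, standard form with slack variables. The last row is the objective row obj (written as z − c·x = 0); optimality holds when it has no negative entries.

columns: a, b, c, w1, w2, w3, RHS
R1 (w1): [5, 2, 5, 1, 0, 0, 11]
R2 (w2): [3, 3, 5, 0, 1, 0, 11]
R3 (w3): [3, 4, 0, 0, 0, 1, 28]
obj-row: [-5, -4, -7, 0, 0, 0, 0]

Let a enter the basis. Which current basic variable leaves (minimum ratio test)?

Column a entries and ratios — w1: 11/5 = 11/5; w2: 11/3 = 11/3; w3: 28/3 = 28/3.
Smallest ratio is 11/5 in the row of w1, so w1 leaves.

w1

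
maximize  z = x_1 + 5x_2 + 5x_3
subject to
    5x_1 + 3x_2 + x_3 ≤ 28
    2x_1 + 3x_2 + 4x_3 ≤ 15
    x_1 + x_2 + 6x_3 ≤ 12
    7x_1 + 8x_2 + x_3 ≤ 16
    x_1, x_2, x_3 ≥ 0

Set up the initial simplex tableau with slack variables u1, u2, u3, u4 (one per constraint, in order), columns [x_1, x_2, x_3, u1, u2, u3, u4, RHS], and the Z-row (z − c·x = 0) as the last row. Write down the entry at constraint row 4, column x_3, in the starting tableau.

1

Constraint 4 has coefficient 1 on x_3.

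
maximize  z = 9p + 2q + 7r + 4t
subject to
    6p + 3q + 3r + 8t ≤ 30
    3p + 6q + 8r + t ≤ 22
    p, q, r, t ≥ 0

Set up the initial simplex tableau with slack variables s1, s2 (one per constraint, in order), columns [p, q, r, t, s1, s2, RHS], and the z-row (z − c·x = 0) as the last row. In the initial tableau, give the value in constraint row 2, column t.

Constraint 2 has coefficient 1 on t.

1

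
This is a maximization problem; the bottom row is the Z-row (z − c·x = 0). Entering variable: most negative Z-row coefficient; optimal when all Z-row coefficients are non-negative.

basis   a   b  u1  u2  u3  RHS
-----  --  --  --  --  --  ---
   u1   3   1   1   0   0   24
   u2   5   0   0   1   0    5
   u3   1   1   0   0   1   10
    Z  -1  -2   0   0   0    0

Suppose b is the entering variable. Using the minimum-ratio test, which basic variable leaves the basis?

u3

Column b entries and ratios — u1: 24/1 = 24; u2: 0 ≤ 0, skip; u3: 10/1 = 10.
Smallest ratio is 10 in the row of u3, so u3 leaves.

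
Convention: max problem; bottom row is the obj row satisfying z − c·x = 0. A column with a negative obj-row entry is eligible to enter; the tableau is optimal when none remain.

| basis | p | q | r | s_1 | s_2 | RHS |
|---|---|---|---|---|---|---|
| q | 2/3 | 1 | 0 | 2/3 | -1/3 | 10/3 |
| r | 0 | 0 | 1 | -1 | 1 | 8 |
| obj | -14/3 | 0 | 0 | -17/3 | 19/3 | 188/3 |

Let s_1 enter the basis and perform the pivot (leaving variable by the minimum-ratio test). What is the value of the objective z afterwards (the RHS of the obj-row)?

Ratio test on column s_1 — row 1: (10/3)/(2/3) = 5; row 2: entry -1 ≤ 0. Minimum is 5 at row 1 (q leaves); pivot element 2/3.
Pivot on row 1; the obj-row RHS becomes 188/3 − (-17/3)·5 = 91.

91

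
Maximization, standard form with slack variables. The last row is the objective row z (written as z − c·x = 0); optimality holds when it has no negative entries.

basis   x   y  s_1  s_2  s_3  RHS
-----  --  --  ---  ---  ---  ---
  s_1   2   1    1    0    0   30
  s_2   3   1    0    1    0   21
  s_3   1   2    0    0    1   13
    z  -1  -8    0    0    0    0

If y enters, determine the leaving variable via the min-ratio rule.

s_3

Column y entries and ratios — s_1: 30/1 = 30; s_2: 21/1 = 21; s_3: 13/2 = 13/2.
Smallest ratio is 13/2 in the row of s_3, so s_3 leaves.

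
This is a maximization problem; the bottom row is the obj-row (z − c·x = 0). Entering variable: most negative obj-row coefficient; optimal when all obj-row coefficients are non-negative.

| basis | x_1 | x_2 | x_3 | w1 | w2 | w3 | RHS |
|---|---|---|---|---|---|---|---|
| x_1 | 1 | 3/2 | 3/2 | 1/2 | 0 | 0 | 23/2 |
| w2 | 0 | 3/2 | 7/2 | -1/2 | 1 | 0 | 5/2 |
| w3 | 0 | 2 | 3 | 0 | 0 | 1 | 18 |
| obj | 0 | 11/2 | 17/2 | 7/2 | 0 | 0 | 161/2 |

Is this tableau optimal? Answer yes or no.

yes

Every obj-row coefficient is ≥ 0, so the tableau is optimal.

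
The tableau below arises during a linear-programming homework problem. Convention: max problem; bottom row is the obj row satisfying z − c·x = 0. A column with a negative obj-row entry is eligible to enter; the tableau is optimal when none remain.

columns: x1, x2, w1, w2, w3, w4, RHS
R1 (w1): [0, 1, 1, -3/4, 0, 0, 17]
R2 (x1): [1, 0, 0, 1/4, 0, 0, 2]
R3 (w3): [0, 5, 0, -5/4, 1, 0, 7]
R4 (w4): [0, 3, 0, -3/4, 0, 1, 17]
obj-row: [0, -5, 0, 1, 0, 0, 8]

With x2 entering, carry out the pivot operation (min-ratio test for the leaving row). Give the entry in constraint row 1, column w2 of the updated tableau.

-1/2

Ratio test on column x2 — row 1: 17/1 = 17; row 2: entry 0 ≤ 0; row 3: 7/5 = 7/5; row 4: 17/3 = 17/3. Minimum is 7/5 at row 3 (w3 leaves); pivot element 5.
Divide row 3 by 5; eliminate column x2 from the other rows.
Row 1 update in column w2: -3/4 − 1·(-1/4) = -1/2.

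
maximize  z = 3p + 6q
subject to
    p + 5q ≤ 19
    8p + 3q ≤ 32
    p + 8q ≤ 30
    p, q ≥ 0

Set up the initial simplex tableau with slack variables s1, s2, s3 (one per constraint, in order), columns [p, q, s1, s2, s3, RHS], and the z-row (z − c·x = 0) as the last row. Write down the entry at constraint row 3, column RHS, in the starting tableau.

30

The RHS of constraint 3 is b_3 = 30.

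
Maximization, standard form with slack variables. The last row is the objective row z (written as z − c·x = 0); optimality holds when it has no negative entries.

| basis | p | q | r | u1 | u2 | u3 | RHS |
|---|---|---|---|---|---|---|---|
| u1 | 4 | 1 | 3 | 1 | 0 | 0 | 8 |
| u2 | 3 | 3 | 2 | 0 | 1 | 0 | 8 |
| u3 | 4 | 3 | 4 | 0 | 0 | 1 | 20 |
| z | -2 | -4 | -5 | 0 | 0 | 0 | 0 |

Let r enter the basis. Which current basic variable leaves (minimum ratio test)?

u1

Column r entries and ratios — u1: 8/3 = 8/3; u2: 8/2 = 4; u3: 20/4 = 5.
Smallest ratio is 8/3 in the row of u1, so u1 leaves.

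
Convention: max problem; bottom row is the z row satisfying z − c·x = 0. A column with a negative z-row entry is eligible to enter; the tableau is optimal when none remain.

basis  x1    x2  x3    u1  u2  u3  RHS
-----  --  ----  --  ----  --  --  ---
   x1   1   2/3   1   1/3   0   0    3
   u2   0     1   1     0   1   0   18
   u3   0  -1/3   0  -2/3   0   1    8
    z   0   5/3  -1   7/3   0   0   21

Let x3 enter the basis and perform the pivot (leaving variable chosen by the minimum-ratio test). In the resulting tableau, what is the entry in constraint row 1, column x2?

Ratio test on column x3 — row 1: 3/1 = 3; row 2: 18/1 = 18; row 3: entry 0 ≤ 0. Minimum is 3 at row 1 (x1 leaves); pivot element 1.
Divide row 1 by 1; eliminate column x3 from the other rows.
In the new row 1, the x2 entry is the old entry divided by the pivot: (2/3)/1 = 2/3.

2/3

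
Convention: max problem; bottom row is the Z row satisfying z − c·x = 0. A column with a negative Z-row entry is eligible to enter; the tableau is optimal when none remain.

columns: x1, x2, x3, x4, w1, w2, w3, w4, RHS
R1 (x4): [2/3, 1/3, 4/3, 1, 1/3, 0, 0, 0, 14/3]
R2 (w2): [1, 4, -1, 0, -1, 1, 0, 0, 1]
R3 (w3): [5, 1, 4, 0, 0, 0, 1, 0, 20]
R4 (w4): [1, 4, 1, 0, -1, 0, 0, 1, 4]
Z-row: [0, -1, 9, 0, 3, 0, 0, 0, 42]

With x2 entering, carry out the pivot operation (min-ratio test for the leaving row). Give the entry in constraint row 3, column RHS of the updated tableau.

Ratio test on column x2 — row 1: (14/3)/(1/3) = 14; row 2: 1/4 = 1/4; row 3: 20/1 = 20; row 4: 4/4 = 1. Minimum is 1/4 at row 2 (w2 leaves); pivot element 4.
Divide row 2 by 4; eliminate column x2 from the other rows.
Row 3 update in column RHS: 20 − 1·(1/4) = 79/4.

79/4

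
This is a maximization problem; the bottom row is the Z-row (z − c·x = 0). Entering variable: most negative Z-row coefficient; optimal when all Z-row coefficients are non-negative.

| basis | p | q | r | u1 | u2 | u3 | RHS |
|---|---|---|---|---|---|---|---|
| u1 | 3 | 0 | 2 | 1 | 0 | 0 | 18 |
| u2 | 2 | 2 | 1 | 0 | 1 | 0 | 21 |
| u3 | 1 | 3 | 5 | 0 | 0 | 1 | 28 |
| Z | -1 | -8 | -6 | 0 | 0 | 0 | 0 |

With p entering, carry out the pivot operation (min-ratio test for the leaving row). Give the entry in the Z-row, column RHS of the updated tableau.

6

Ratio test on column p — row 1: 18/3 = 6; row 2: 21/2 = 21/2; row 3: 28/1 = 28. Minimum is 6 at row 1 (u1 leaves); pivot element 3.
Divide row 1 by 3; eliminate column p from the other rows.
Z-row update in column RHS: 0 − (-1)·6 = 6.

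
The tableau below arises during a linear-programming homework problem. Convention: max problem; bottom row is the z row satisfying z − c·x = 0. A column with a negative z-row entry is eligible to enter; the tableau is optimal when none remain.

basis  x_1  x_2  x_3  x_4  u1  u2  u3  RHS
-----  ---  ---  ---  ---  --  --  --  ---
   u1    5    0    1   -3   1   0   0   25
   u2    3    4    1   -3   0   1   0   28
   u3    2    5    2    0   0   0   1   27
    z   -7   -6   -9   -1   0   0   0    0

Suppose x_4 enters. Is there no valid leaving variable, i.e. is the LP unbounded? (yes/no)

yes

Every constraint-row entry in column x_4 is ≤ 0, so increasing x_4 is unbounded.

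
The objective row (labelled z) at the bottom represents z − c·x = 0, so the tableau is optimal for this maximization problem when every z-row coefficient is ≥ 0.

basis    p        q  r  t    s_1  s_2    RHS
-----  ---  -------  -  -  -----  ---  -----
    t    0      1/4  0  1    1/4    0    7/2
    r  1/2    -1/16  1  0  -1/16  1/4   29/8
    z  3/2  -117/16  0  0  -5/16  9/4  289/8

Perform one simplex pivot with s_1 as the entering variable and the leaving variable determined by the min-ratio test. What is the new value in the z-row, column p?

Ratio test on column s_1 — row 1: (7/2)/(1/4) = 14; row 2: entry -1/16 ≤ 0. Minimum is 14 at row 1 (t leaves); pivot element 1/4.
Divide row 1 by 1/4; eliminate column s_1 from the other rows.
z-row update in column p: 3/2 − (-5/16)·0 = 3/2.

3/2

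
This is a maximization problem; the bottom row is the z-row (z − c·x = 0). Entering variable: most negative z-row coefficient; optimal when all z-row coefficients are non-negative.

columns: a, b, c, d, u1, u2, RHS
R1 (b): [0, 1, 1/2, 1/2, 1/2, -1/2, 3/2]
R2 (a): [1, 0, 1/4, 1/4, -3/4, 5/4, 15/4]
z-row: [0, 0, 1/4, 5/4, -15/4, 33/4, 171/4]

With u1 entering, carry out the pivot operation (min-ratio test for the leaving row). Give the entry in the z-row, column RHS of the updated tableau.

Ratio test on column u1 — row 1: (3/2)/(1/2) = 3; row 2: entry -3/4 ≤ 0. Minimum is 3 at row 1 (b leaves); pivot element 1/2.
Divide row 1 by 1/2; eliminate column u1 from the other rows.
z-row update in column RHS: 171/4 − (-15/4)·3 = 54.

54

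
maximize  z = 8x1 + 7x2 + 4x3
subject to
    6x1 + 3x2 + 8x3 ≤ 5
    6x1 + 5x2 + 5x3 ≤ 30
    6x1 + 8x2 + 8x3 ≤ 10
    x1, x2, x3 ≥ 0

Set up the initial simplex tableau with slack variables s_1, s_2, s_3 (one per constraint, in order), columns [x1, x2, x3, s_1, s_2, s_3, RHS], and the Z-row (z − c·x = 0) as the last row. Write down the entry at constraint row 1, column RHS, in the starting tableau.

The RHS of constraint 1 is b_1 = 5.

5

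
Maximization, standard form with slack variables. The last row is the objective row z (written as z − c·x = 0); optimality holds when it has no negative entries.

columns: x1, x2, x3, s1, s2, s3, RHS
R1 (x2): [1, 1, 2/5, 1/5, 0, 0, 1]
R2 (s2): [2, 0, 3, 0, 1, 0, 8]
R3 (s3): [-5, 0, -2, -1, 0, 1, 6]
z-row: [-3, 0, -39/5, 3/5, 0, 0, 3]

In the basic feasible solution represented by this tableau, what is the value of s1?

s1 is not in the basis, so in the current basic feasible solution s1 = 0.

0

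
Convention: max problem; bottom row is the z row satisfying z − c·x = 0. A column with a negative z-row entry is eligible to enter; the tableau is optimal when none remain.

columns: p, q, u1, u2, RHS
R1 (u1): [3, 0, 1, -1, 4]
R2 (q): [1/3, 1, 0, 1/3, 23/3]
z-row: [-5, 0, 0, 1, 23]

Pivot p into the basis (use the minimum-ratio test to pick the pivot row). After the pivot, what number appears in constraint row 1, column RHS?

Ratio test on column p — row 1: 4/3 = 4/3; row 2: (23/3)/(1/3) = 23. Minimum is 4/3 at row 1 (u1 leaves); pivot element 3.
Divide row 1 by 3; eliminate column p from the other rows.
In the new row 1, the RHS entry is the old entry divided by the pivot: 4/3 = 4/3.

4/3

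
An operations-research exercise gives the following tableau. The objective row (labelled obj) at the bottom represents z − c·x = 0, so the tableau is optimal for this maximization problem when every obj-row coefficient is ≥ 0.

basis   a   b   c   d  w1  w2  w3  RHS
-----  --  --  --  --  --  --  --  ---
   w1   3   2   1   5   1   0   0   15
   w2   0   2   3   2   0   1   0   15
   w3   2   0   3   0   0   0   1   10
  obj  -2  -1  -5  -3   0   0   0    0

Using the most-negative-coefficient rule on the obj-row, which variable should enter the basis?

c

Negative obj-row entries: a: -2, b: -1, c: -5, d: -3.
The most negative is -5 in column c, so c enters.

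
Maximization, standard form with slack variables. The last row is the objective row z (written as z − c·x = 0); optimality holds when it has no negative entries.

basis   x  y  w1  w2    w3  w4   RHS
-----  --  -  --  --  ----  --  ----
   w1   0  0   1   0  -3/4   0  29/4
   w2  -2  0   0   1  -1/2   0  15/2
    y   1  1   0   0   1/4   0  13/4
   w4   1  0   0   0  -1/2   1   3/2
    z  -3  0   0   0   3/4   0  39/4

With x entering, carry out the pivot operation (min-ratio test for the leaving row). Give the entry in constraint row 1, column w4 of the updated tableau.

0

Ratio test on column x — row 1: entry 0 ≤ 0; row 2: entry -2 ≤ 0; row 3: (13/4)/1 = 13/4; row 4: (3/2)/1 = 3/2. Minimum is 3/2 at row 4 (w4 leaves); pivot element 1.
Divide row 4 by 1; eliminate column x from the other rows.
Row 1 update in column w4: 0 − 0·1 = 0.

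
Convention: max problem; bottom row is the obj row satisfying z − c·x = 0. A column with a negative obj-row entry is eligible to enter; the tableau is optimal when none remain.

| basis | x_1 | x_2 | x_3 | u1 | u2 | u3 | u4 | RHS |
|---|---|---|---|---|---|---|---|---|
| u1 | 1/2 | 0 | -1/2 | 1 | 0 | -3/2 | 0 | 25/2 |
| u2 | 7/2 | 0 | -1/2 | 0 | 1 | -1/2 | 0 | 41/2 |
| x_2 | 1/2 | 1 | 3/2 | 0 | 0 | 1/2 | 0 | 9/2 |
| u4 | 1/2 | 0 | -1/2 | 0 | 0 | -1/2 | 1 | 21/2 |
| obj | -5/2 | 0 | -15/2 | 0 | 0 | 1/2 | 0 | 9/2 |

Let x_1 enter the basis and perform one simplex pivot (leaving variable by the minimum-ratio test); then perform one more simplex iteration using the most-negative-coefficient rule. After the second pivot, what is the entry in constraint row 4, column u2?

Ratio test on column x_1 — row 1: (25/2)/(1/2) = 25; row 2: (41/2)/(7/2) = 41/7; row 3: (9/2)/(1/2) = 9; row 4: (21/2)/(1/2) = 21. Minimum is 41/7 at row 2 (u2 leaves); pivot element 7/2.
Divide row 2 by 7/2; eliminate column x_1 from the other rows.
Second iteration: most negative obj-row entry is -55/7 in column x_3, so x_3 enters.
Ratio test on column x_3 — row 1: entry -3/7 ≤ 0; row 2: entry -1/7 ≤ 0; row 3: (11/7)/(11/7) = 1; row 4: entry -3/7 ≤ 0. Minimum is 1 at row 3 (x_2 leaves); pivot element 11/7.
Divide row 3 by 11/7; eliminate column x_3 from the other rows.
After both pivots, the entry at constraint row 4, column u2 is -2/11.

-2/11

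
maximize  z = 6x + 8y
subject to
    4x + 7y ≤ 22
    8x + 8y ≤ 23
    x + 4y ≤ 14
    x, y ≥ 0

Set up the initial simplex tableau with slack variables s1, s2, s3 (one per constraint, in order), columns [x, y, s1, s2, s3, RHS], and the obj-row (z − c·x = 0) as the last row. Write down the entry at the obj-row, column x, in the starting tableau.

The obj-row carries the negated objective coefficients: the x entry is -6.

-6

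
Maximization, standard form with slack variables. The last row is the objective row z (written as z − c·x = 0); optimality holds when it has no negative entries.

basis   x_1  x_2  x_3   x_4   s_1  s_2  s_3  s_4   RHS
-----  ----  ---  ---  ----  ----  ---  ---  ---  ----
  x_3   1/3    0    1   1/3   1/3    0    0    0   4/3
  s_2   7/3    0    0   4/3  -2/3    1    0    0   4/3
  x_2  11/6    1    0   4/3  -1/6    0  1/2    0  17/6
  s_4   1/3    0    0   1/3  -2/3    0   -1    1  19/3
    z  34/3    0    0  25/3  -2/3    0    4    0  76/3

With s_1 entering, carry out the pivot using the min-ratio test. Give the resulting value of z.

Ratio test on column s_1 — row 1: (4/3)/(1/3) = 4; row 2: entry -2/3 ≤ 0; row 3: entry -1/6 ≤ 0; row 4: entry -2/3 ≤ 0. Minimum is 4 at row 1 (x_3 leaves); pivot element 1/3.
Pivot on row 1; the z-row RHS becomes 76/3 − (-2/3)·4 = 28.

28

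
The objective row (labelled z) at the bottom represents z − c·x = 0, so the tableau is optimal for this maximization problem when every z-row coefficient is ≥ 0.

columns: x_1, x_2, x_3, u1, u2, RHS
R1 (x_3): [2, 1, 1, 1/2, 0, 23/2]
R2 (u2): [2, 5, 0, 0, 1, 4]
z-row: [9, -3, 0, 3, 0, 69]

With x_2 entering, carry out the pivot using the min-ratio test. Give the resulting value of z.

Ratio test on column x_2 — row 1: (23/2)/1 = 23/2; row 2: 4/5 = 4/5. Minimum is 4/5 at row 2 (u2 leaves); pivot element 5.
Pivot on row 2; the z-row RHS becomes 69 − (-3)·(4/5) = 357/5.

357/5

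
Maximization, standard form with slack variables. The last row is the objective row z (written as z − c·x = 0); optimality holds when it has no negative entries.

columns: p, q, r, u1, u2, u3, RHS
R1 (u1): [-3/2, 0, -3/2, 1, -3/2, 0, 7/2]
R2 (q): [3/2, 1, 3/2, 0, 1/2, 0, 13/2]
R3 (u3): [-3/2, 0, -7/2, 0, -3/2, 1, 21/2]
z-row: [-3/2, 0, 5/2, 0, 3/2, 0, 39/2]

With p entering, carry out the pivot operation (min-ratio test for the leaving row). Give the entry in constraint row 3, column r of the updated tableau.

Ratio test on column p — row 1: entry -3/2 ≤ 0; row 2: (13/2)/(3/2) = 13/3; row 3: entry -3/2 ≤ 0. Minimum is 13/3 at row 2 (q leaves); pivot element 3/2.
Divide row 2 by 3/2; eliminate column p from the other rows.
Row 3 update in column r: -7/2 − (-3/2)·1 = -2.

-2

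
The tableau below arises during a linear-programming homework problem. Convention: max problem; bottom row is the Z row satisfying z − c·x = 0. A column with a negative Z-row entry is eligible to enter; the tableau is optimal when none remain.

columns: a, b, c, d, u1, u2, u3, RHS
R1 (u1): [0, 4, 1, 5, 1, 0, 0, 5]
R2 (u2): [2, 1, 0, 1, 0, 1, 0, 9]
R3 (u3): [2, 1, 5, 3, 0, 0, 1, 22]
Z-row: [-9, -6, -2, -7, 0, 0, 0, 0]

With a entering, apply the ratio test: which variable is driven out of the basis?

Column a entries and ratios — u1: 0 ≤ 0, skip; u2: 9/2 = 9/2; u3: 22/2 = 11.
Smallest ratio is 9/2 in the row of u2, so u2 leaves.

u2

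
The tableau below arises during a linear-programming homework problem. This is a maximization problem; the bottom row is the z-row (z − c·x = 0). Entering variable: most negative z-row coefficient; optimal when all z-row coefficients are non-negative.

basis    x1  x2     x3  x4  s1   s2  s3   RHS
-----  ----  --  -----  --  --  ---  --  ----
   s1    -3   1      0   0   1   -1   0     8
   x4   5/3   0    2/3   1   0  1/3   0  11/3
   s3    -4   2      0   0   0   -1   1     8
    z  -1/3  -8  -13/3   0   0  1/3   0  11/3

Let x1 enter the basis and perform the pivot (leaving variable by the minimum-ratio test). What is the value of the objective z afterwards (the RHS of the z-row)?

Ratio test on column x1 — row 1: entry -3 ≤ 0; row 2: (11/3)/(5/3) = 11/5; row 3: entry -4 ≤ 0. Minimum is 11/5 at row 2 (x4 leaves); pivot element 5/3.
Pivot on row 2; the z-row RHS becomes 11/3 − (-1/3)·(11/5) = 22/5.

22/5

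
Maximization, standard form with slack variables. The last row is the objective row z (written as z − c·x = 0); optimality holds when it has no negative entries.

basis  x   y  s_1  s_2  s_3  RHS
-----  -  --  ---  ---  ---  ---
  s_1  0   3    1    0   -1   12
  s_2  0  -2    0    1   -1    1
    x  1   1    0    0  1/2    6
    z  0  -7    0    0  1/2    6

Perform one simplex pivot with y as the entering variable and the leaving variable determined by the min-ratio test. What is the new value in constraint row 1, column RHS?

Ratio test on column y — row 1: 12/3 = 4; row 2: entry -2 ≤ 0; row 3: 6/1 = 6. Minimum is 4 at row 1 (s_1 leaves); pivot element 3.
Divide row 1 by 3; eliminate column y from the other rows.
In the new row 1, the RHS entry is the old entry divided by the pivot: 12/3 = 4.

4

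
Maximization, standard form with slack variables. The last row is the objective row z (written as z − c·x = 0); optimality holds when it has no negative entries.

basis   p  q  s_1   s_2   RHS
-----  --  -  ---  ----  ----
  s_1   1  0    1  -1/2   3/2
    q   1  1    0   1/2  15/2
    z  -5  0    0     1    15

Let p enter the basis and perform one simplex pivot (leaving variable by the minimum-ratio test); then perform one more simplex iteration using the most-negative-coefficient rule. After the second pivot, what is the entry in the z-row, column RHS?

63/2

Ratio test on column p — row 1: (3/2)/1 = 3/2; row 2: (15/2)/1 = 15/2. Minimum is 3/2 at row 1 (s_1 leaves); pivot element 1.
Divide row 1 by 1; eliminate column p from the other rows.
Second iteration: most negative z-row entry is -3/2 in column s_2, so s_2 enters.
Ratio test on column s_2 — row 1: entry -1/2 ≤ 0; row 2: 6/1 = 6. Minimum is 6 at row 2 (q leaves); pivot element 1.
Divide row 2 by 1; eliminate column s_2 from the other rows.
After both pivots, the entry at the z-row, column RHS is 63/2.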